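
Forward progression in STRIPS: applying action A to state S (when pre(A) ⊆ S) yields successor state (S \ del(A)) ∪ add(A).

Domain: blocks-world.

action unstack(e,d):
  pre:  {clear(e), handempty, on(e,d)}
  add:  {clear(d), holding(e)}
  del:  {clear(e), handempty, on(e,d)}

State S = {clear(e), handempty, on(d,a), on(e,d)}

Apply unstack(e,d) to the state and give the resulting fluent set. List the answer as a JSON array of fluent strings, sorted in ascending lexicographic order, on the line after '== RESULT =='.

Compute (S \ del) ∪ add:
  pre ⊆ S: {clear(e), handempty, on(e,d)} ⊆ S  — applicable
  S \ del = {on(d,a)}
  ∪ add   = {clear(d), holding(e), on(d,a)}

== RESULT ==
["clear(d)", "holding(e)", "on(d,a)"]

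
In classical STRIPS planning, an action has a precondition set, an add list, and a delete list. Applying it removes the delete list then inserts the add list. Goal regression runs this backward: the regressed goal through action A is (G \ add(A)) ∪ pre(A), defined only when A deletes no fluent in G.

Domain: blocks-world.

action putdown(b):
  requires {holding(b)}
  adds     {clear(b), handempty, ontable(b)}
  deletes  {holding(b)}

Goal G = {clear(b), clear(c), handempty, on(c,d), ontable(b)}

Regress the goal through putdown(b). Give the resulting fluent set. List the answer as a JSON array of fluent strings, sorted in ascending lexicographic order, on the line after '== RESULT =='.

Compute (G \ add) ∪ pre:
  G ∩ del = {}  (empty — regression defined)
  G \ add = {clear(b), clear(c), handempty, on(c,d), ontable(b)} \ {clear(b), handempty, ontable(b)} = {clear(c), on(c,d)}
  ∪ pre   = {clear(c), on(c,d)} ∪ {holding(b)}
          = {clear(c), holding(b), on(c,d)}

== RESULT ==
["clear(c)", "holding(b)", "on(c,d)"]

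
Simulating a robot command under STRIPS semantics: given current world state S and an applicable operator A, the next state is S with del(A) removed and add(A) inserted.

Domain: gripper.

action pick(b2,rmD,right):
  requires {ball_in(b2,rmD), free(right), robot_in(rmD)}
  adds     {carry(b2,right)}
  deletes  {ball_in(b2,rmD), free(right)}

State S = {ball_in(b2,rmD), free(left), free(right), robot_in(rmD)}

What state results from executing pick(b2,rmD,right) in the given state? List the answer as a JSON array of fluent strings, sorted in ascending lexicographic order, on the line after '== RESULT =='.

Compute (S \ del) ∪ add:
  pre ⊆ S: {ball_in(b2,rmD), free(right), robot_in(rmD)} ⊆ S  — applicable
  S \ del = {free(left), robot_in(rmD)}
  ∪ add   = {carry(b2,right), free(left), robot_in(rmD)}

== RESULT ==
["carry(b2,right)", "free(left)", "robot_in(rmD)"]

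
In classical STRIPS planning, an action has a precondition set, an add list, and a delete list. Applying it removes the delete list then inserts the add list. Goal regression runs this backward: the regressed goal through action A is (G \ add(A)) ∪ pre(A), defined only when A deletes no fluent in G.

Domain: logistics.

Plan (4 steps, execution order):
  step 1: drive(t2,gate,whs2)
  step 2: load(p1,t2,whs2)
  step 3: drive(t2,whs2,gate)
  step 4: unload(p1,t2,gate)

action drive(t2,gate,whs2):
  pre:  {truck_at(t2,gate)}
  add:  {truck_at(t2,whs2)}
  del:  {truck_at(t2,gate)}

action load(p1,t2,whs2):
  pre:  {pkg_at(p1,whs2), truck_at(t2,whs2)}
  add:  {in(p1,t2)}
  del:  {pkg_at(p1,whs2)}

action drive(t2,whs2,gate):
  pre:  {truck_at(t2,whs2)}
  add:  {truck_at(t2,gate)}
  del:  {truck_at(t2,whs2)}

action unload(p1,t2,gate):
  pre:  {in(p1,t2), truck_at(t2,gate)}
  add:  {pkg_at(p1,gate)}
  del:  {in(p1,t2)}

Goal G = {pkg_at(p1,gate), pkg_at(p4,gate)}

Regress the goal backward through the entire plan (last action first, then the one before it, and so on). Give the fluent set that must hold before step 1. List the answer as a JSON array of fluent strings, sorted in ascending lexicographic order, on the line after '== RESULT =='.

Regress step by step:
  through step 4 (unload(p1,t2,gate)): drop {pkg_at(p1,gate)}, keep {pkg_at(p4,gate)}, require {in(p1,t2), truck_at(t2,gate)}
    → {in(p1,t2), pkg_at(p4,gate), truck_at(t2,gate)}
  through step 3 (drive(t2,whs2,gate)): drop {truck_at(t2,gate)}, keep {in(p1,t2), pkg_at(p4,gate)}, require {truck_at(t2,whs2)}
    → {in(p1,t2), pkg_at(p4,gate), truck_at(t2,whs2)}
  through step 2 (load(p1,t2,whs2)): drop {in(p1,t2)}, keep {pkg_at(p4,gate), truck_at(t2,whs2)}, require {pkg_at(p1,whs2), truck_at(t2,whs2)}
    → {pkg_at(p1,whs2), pkg_at(p4,gate), truck_at(t2,whs2)}
  through step 1 (drive(t2,gate,whs2)): drop {truck_at(t2,whs2)}, keep {pkg_at(p1,whs2), pkg_at(p4,gate)}, require {truck_at(t2,gate)}
    → {pkg_at(p1,whs2), pkg_at(p4,gate), truck_at(t2,gate)}

== RESULT ==
["pkg_at(p1,whs2)", "pkg_at(p4,gate)", "truck_at(t2,gate)"]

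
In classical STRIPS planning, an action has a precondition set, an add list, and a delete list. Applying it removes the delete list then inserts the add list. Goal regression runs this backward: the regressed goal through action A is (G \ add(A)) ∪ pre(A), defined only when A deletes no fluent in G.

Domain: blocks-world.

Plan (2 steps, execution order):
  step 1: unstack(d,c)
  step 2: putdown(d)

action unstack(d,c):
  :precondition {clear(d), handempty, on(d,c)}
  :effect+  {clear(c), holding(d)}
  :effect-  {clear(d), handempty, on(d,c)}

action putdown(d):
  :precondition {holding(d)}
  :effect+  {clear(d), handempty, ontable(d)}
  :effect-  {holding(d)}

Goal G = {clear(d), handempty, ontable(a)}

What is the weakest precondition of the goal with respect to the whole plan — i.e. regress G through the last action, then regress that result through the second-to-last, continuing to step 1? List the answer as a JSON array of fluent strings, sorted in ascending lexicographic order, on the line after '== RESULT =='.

Work backward from the goal:
  through step 2 (putdown(d)): drop {clear(d), handempty}, keep {ontable(a)}, require {holding(d)}
    → {holding(d), ontable(a)}
  through step 1 (unstack(d,c)): drop {holding(d)}, keep {ontable(a)}, require {clear(d), handempty, on(d,c)}
    → {clear(d), handempty, on(d,c), ontable(a)}

== RESULT ==
["clear(d)", "handempty", "on(d,c)", "ontable(a)"]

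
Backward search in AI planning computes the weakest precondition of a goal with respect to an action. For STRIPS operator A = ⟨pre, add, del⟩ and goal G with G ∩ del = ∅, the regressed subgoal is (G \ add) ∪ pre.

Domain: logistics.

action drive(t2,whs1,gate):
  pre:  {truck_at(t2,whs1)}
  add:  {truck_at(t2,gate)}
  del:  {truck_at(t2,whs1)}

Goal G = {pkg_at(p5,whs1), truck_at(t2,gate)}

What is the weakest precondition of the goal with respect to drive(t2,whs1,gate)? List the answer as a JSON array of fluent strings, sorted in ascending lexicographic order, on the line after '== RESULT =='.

Regress:
  G ∩ del = {}  (empty — regression defined)
  G \ add = {pkg_at(p5,whs1), truck_at(t2,gate)} \ {truck_at(t2,gate)} = {pkg_at(p5,whs1)}
  ∪ pre   = {pkg_at(p5,whs1)} ∪ {truck_at(t2,whs1)}
          = {pkg_at(p5,whs1), truck_at(t2,whs1)}

== RESULT ==
["pkg_at(p5,whs1)", "truck_at(t2,whs1)"]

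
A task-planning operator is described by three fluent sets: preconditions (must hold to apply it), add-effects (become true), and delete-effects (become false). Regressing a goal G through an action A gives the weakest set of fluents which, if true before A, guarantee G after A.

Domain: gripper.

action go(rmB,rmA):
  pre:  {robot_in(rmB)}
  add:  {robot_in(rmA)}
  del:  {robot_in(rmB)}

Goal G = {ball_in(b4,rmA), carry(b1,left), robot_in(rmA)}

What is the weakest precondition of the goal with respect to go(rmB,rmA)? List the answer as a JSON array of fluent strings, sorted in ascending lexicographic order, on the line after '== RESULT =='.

Compute (G \ add) ∪ pre:
  G ∩ del = {}  (empty — regression defined)
  G \ add = {ball_in(b4,rmA), carry(b1,left), robot_in(rmA)} \ {robot_in(rmA)} = {ball_in(b4,rmA), carry(b1,left)}
  ∪ pre   = {ball_in(b4,rmA), carry(b1,left)} ∪ {robot_in(rmB)}
          = {ball_in(b4,rmA), carry(b1,left), robot_in(rmB)}

== RESULT ==
["ball_in(b4,rmA)", "carry(b1,left)", "robot_in(rmB)"]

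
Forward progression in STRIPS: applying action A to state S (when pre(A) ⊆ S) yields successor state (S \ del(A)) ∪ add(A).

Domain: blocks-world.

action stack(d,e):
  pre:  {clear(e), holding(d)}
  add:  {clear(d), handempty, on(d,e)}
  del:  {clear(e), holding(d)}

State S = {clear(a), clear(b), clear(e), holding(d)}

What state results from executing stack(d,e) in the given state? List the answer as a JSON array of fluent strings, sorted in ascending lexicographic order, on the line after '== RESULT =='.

Compute (S \ del) ∪ add:
  pre ⊆ S: {clear(e), holding(d)} ⊆ S  — applicable
  S \ del = {clear(a), clear(b)}
  ∪ add   = {clear(a), clear(b), clear(d), handempty, on(d,e)}

== RESULT ==
["clear(a)", "clear(b)", "clear(d)", "handempty", "on(d,e)"]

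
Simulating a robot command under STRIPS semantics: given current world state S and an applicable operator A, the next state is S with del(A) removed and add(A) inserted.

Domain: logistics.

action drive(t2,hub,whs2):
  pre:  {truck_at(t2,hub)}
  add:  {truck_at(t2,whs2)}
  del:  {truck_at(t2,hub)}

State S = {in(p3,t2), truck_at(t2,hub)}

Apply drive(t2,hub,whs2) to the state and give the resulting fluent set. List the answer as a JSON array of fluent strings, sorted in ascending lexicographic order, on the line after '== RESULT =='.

Compute (S \ del) ∪ add:
  pre ⊆ S: {truck_at(t2,hub)} ⊆ S  — applicable
  S \ del = {in(p3,t2)}
  ∪ add   = {in(p3,t2), truck_at(t2,whs2)}

== RESULT ==
["in(p3,t2)", "truck_at(t2,whs2)"]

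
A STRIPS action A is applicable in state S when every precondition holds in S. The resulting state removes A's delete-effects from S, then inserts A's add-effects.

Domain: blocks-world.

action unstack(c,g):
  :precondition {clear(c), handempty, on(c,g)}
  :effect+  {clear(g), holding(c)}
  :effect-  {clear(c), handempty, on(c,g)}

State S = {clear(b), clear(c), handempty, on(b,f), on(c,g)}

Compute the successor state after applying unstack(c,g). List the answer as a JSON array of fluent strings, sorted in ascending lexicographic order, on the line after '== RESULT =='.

Compute (S \ del) ∪ add:
  pre ⊆ S: {clear(c), handempty, on(c,g)} ⊆ S  — applicable
  S \ del = {clear(b), on(b,f)}
  ∪ add   = {clear(b), clear(g), holding(c), on(b,f)}

== RESULT ==
["clear(b)", "clear(g)", "holding(c)", "on(b,f)"]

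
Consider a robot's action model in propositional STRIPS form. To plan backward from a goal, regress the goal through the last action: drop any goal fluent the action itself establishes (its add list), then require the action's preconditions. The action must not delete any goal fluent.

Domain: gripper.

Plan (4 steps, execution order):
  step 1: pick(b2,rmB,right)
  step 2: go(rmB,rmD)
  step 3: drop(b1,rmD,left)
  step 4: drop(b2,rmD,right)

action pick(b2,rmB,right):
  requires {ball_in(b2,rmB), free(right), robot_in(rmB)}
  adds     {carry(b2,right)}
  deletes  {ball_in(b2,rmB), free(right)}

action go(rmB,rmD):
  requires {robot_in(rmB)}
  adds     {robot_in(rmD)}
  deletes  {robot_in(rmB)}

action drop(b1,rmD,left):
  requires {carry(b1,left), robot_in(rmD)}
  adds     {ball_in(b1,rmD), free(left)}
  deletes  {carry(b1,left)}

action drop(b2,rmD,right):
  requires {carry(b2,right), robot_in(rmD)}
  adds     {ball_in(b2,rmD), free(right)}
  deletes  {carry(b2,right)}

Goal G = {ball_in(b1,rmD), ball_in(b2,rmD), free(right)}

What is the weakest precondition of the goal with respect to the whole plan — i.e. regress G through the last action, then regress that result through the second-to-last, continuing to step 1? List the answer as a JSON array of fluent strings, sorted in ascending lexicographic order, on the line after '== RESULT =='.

Work backward from the goal:
  through step 4 (drop(b2,rmD,right)): drop {ball_in(b2,rmD), free(right)}, keep {ball_in(b1,rmD)}, require {carry(b2,right), robot_in(rmD)}
    → {ball_in(b1,rmD), carry(b2,right), robot_in(rmD)}
  through step 3 (drop(b1,rmD,left)): drop {ball_in(b1,rmD)}, keep {carry(b2,right), robot_in(rmD)}, require {carry(b1,left), robot_in(rmD)}
    → {carry(b1,left), carry(b2,right), robot_in(rmD)}
  through step 2 (go(rmB,rmD)): drop {robot_in(rmD)}, keep {carry(b1,left), carry(b2,right)}, require {robot_in(rmB)}
    → {carry(b1,left), carry(b2,right), robot_in(rmB)}
  through step 1 (pick(b2,rmB,right)): drop {carry(b2,right)}, keep {carry(b1,left), robot_in(rmB)}, require {ball_in(b2,rmB), free(right), robot_in(rmB)}
    → {ball_in(b2,rmB), carry(b1,left), free(right), robot_in(rmB)}

== RESULT ==
["ball_in(b2,rmB)", "carry(b1,left)", "free(right)", "robot_in(rmB)"]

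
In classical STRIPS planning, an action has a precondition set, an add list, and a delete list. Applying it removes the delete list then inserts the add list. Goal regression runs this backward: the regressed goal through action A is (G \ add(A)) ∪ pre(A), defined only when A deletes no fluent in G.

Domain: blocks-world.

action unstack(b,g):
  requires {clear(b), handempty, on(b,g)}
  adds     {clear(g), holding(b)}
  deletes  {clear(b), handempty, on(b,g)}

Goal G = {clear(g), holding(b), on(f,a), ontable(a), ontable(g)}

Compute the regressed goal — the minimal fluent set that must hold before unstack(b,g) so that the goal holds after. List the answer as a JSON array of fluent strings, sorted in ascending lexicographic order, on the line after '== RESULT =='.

Compute (G \ add) ∪ pre:
  G ∩ del = {}  (empty — regression defined)
  G \ add = {clear(g), holding(b), on(f,a), ontable(a), ontable(g)} \ {clear(g), holding(b)} = {on(f,a), ontable(a), ontable(g)}
  ∪ pre   = {on(f,a), ontable(a), ontable(g)} ∪ {clear(b), handempty, on(b,g)}
          = {clear(b), handempty, on(b,g), on(f,a), ontable(a), ontable(g)}

== RESULT ==
["clear(b)", "handempty", "on(b,g)", "on(f,a)", "ontable(a)", "ontable(g)"]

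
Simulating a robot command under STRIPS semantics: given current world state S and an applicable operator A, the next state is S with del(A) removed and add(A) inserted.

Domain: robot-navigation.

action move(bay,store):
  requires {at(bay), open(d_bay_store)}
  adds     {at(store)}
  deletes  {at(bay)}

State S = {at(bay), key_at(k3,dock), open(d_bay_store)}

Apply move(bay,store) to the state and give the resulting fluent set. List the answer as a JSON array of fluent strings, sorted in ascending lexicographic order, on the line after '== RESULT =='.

Compute (S \ del) ∪ add:
  pre ⊆ S: {at(bay), open(d_bay_store)} ⊆ S  — applicable
  S \ del = {key_at(k3,dock), open(d_bay_store)}
  ∪ add   = {at(store), key_at(k3,dock), open(d_bay_store)}

== RESULT ==
["at(store)", "key_at(k3,dock)", "open(d_bay_store)"]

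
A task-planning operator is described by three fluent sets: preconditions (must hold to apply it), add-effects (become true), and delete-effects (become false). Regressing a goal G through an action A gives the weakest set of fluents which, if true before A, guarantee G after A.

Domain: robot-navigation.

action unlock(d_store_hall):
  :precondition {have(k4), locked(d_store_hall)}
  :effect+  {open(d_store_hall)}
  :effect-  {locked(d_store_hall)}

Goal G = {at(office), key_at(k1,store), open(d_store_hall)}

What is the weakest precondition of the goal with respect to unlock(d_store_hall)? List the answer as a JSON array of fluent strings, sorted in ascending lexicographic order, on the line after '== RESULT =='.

Regress:
  G ∩ del = {}  (empty — regression defined)
  G \ add = {at(office), key_at(k1,store), open(d_store_hall)} \ {open(d_store_hall)} = {at(office), key_at(k1,store)}
  ∪ pre   = {at(office), key_at(k1,store)} ∪ {have(k4), locked(d_store_hall)}
          = {at(office), have(k4), key_at(k1,store), locked(d_store_hall)}

== RESULT ==
["at(office)", "have(k4)", "key_at(k1,store)", "locked(d_store_hall)"]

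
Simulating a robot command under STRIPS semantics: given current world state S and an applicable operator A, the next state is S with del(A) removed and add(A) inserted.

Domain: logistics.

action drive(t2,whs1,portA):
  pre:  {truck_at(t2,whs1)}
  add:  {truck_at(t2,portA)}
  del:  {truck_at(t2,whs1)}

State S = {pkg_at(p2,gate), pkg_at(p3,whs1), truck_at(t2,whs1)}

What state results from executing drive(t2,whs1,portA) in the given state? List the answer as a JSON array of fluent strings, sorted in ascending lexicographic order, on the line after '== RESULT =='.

Progress:
  pre ⊆ S: {truck_at(t2,whs1)} ⊆ S  — applicable
  S \ del = {pkg_at(p2,gate), pkg_at(p3,whs1)}
  ∪ add   = {pkg_at(p2,gate), pkg_at(p3,whs1), truck_at(t2,portA)}

== RESULT ==
["pkg_at(p2,gate)", "pkg_at(p3,whs1)", "truck_at(t2,portA)"]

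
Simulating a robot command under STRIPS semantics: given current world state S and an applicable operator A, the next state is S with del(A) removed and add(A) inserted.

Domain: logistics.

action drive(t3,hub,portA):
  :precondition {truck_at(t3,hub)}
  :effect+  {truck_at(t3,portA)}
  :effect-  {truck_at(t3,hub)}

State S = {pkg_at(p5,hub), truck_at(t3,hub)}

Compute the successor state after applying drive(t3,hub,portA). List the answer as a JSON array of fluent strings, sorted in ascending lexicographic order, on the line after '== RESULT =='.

Compute (S \ del) ∪ add:
  pre ⊆ S: {truck_at(t3,hub)} ⊆ S  — applicable
  S \ del = {pkg_at(p5,hub)}
  ∪ add   = {pkg_at(p5,hub), truck_at(t3,portA)}

== RESULT ==
["pkg_at(p5,hub)", "truck_at(t3,portA)"]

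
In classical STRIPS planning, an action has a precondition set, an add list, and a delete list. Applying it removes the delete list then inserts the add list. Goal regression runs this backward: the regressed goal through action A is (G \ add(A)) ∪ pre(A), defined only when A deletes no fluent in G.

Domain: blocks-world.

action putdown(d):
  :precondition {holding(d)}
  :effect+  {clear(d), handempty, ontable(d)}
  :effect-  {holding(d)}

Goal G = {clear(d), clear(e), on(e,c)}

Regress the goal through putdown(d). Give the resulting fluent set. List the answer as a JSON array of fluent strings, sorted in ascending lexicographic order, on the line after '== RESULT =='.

Regress:
  G ∩ del = {}  (empty — regression defined)
  G \ add = {clear(d), clear(e), on(e,c)} \ {clear(d), handempty, ontable(d)} = {clear(e), on(e,c)}
  ∪ pre   = {clear(e), on(e,c)} ∪ {holding(d)}
          = {clear(e), holding(d), on(e,c)}

== RESULT ==
["clear(e)", "holding(d)", "on(e,c)"]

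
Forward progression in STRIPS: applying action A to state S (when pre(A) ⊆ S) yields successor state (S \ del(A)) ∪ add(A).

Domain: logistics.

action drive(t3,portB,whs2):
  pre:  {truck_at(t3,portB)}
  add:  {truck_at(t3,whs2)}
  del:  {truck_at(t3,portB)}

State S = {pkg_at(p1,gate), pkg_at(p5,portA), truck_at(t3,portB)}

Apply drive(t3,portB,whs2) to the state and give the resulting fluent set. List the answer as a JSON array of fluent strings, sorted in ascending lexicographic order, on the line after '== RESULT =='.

Progress:
  pre ⊆ S: {truck_at(t3,portB)} ⊆ S  — applicable
  S \ del = {pkg_at(p1,gate), pkg_at(p5,portA)}
  ∪ add   = {pkg_at(p1,gate), pkg_at(p5,portA), truck_at(t3,whs2)}

== RESULT ==
["pkg_at(p1,gate)", "pkg_at(p5,portA)", "truck_at(t3,whs2)"]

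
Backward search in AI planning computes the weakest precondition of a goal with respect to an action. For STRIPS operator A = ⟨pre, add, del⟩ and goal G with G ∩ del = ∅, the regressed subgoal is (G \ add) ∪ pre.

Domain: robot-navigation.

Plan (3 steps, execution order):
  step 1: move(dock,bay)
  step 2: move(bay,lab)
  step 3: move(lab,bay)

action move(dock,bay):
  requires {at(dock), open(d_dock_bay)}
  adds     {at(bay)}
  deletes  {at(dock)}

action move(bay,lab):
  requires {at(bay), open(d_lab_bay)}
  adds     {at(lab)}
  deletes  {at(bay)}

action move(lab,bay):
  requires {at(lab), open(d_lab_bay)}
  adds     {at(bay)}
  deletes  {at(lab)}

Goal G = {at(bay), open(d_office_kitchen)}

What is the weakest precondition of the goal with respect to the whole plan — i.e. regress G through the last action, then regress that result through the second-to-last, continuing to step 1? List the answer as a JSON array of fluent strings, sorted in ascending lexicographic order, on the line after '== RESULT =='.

Regress step by step:
  through step 3 (move(lab,bay)): drop {at(bay)}, keep {open(d_office_kitchen)}, require {at(lab), open(d_lab_bay)}
    → {at(lab), open(d_lab_bay), open(d_office_kitchen)}
  through step 2 (move(bay,lab)): drop {at(lab)}, keep {open(d_lab_bay), open(d_office_kitchen)}, require {at(bay), open(d_lab_bay)}
    → {at(bay), open(d_lab_bay), open(d_office_kitchen)}
  through step 1 (move(dock,bay)): drop {at(bay)}, keep {open(d_lab_bay), open(d_office_kitchen)}, require {at(dock), open(d_dock_bay)}
    → {at(dock), open(d_dock_bay), open(d_lab_bay), open(d_office_kitchen)}

== RESULT ==
["at(dock)", "open(d_dock_bay)", "open(d_lab_bay)", "open(d_office_kitchen)"]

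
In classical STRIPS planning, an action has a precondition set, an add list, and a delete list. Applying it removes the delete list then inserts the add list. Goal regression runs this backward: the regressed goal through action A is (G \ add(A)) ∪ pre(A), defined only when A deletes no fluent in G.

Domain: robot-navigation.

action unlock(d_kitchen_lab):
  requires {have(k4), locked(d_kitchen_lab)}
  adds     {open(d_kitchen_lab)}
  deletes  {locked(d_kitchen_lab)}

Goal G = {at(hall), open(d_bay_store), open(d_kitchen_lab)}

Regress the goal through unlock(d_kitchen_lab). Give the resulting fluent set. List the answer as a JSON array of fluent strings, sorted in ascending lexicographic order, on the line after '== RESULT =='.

Compute (G \ add) ∪ pre:
  G ∩ del = {}  (empty — regression defined)
  G \ add = {at(hall), open(d_bay_store), open(d_kitchen_lab)} \ {open(d_kitchen_lab)} = {at(hall), open(d_bay_store)}
  ∪ pre   = {at(hall), open(d_bay_store)} ∪ {have(k4), locked(d_kitchen_lab)}
          = {at(hall), have(k4), locked(d_kitchen_lab), open(d_bay_store)}

== RESULT ==
["at(hall)", "have(k4)", "locked(d_kitchen_lab)", "open(d_bay_store)"]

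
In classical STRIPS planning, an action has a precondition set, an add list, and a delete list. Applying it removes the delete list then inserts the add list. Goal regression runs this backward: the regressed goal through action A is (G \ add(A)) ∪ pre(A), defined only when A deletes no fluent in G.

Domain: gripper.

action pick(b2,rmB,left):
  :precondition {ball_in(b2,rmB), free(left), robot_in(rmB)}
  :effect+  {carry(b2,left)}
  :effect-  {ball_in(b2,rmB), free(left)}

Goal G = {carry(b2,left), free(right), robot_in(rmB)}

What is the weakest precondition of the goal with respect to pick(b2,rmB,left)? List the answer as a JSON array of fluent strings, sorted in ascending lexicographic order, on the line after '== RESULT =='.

Regress:
  G ∩ del = {}  (empty — regression defined)
  G \ add = {carry(b2,left), free(right), robot_in(rmB)} \ {carry(b2,left)} = {free(right), robot_in(rmB)}
  ∪ pre   = {free(right), robot_in(rmB)} ∪ {ball_in(b2,rmB), free(left), robot_in(rmB)}
          = {ball_in(b2,rmB), free(left), free(right), robot_in(rmB)}

== RESULT ==
["ball_in(b2,rmB)", "free(left)", "free(right)", "robot_in(rmB)"]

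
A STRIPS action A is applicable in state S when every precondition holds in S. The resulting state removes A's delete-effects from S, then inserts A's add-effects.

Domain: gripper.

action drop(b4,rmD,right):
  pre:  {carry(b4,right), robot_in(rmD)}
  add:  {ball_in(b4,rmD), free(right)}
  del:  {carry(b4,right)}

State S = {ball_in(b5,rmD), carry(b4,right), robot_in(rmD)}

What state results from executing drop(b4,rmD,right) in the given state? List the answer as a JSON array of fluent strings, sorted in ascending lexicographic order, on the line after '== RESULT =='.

Progress:
  pre ⊆ S: {carry(b4,right), robot_in(rmD)} ⊆ S  — applicable
  S \ del = {ball_in(b5,rmD), robot_in(rmD)}
  ∪ add   = {ball_in(b4,rmD), ball_in(b5,rmD), free(right), robot_in(rmD)}

== RESULT ==
["ball_in(b4,rmD)", "ball_in(b5,rmD)", "free(right)", "robot_in(rmD)"]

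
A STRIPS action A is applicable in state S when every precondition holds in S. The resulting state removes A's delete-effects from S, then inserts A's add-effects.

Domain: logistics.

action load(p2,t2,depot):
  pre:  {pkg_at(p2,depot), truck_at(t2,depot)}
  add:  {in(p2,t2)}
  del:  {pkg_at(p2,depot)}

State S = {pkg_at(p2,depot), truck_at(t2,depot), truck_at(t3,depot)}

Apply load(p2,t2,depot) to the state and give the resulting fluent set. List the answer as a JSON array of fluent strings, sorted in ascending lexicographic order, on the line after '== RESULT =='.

Progress:
  pre ⊆ S: {pkg_at(p2,depot), truck_at(t2,depot)} ⊆ S  — applicable
  S \ del = {truck_at(t2,depot), truck_at(t3,depot)}
  ∪ add   = {in(p2,t2), truck_at(t2,depot), truck_at(t3,depot)}

== RESULT ==
["in(p2,t2)", "truck_at(t2,depot)", "truck_at(t3,depot)"]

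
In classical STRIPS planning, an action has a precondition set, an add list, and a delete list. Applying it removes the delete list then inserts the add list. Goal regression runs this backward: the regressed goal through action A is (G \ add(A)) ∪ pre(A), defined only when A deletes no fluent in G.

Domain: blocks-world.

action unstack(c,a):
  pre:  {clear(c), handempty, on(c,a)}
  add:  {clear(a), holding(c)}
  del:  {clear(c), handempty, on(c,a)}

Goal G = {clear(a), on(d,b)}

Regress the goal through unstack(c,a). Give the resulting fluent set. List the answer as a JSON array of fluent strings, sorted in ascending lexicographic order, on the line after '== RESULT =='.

Compute (G \ add) ∪ pre:
  G ∩ del = {}  (empty — regression defined)
  G \ add = {clear(a), on(d,b)} \ {clear(a), holding(c)} = {on(d,b)}
  ∪ pre   = {on(d,b)} ∪ {clear(c), handempty, on(c,a)}
          = {clear(c), handempty, on(c,a), on(d,b)}

== RESULT ==
["clear(c)", "handempty", "on(c,a)", "on(d,b)"]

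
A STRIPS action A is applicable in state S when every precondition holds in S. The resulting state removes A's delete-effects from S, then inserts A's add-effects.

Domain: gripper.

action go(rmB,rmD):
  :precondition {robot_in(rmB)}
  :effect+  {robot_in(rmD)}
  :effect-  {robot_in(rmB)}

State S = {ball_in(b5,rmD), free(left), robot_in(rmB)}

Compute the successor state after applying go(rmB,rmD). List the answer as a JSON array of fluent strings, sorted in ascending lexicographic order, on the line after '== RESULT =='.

Compute (S \ del) ∪ add:
  pre ⊆ S: {robot_in(rmB)} ⊆ S  — applicable
  S \ del = {ball_in(b5,rmD), free(left)}
  ∪ add   = {ball_in(b5,rmD), free(left), robot_in(rmD)}

== RESULT ==
["ball_in(b5,rmD)", "free(left)", "robot_in(rmD)"]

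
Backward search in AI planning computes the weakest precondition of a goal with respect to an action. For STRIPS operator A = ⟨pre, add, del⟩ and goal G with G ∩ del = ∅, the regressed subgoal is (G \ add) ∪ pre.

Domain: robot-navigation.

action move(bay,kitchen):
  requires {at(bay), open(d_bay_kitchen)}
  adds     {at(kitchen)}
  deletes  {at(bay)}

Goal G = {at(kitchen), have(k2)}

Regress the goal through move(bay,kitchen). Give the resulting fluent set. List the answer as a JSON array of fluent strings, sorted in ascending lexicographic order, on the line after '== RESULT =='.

Regress:
  G ∩ del = {}  (empty — regression defined)
  G \ add = {at(kitchen), have(k2)} \ {at(kitchen)} = {have(k2)}
  ∪ pre   = {have(k2)} ∪ {at(bay), open(d_bay_kitchen)}
          = {at(bay), have(k2), open(d_bay_kitchen)}

== RESULT ==
["at(bay)", "have(k2)", "open(d_bay_kitchen)"]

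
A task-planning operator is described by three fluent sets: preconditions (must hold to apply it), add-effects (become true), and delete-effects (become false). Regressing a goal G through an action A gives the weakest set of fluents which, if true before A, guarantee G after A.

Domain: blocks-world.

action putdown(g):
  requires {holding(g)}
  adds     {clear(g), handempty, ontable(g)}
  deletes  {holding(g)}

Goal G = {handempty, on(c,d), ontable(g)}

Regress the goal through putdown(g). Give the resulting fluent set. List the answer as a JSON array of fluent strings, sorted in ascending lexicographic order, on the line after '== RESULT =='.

Regress:
  G ∩ del = {}  (empty — regression defined)
  G \ add = {handempty, on(c,d), ontable(g)} \ {clear(g), handempty, ontable(g)} = {on(c,d)}
  ∪ pre   = {on(c,d)} ∪ {holding(g)}
          = {holding(g), on(c,d)}

== RESULT ==
["holding(g)", "on(c,d)"]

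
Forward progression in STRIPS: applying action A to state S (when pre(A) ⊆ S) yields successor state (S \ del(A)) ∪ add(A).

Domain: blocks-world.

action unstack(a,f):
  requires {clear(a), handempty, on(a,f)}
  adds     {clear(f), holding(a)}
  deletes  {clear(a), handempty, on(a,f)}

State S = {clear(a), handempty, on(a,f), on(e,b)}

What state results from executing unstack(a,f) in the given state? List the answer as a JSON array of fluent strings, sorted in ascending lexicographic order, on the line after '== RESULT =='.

Compute (S \ del) ∪ add:
  pre ⊆ S: {clear(a), handempty, on(a,f)} ⊆ S  — applicable
  S \ del = {on(e,b)}
  ∪ add   = {clear(f), holding(a), on(e,b)}

== RESULT ==
["clear(f)", "holding(a)", "on(e,b)"]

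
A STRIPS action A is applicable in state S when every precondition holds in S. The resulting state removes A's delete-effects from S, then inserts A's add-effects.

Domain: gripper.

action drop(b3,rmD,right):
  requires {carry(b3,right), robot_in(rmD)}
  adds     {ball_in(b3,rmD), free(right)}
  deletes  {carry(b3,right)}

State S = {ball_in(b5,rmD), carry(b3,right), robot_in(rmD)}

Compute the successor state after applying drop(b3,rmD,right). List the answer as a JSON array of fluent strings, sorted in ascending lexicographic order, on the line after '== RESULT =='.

Compute (S \ del) ∪ add:
  pre ⊆ S: {carry(b3,right), robot_in(rmD)} ⊆ S  — applicable
  S \ del = {ball_in(b5,rmD), robot_in(rmD)}
  ∪ add   = {ball_in(b3,rmD), ball_in(b5,rmD), free(right), robot_in(rmD)}

== RESULT ==
["ball_in(b3,rmD)", "ball_in(b5,rmD)", "free(right)", "robot_in(rmD)"]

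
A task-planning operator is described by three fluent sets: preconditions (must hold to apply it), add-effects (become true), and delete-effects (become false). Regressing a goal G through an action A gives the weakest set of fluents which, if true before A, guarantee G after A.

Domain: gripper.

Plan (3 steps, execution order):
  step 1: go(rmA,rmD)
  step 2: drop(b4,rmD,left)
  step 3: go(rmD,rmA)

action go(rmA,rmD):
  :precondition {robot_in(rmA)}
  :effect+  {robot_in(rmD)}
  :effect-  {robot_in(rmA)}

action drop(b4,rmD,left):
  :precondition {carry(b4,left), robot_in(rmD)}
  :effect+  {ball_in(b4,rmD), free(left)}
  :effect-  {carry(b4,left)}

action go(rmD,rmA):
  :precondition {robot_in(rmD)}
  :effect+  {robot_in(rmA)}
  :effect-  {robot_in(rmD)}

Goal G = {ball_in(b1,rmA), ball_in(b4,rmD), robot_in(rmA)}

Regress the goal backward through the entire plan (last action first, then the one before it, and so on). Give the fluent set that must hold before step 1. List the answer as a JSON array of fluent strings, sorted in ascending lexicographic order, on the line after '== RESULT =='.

Regress step by step:
  through step 3 (go(rmD,rmA)): drop {robot_in(rmA)}, keep {ball_in(b1,rmA), ball_in(b4,rmD)}, require {robot_in(rmD)}
    → {ball_in(b1,rmA), ball_in(b4,rmD), robot_in(rmD)}
  through step 2 (drop(b4,rmD,left)): drop {ball_in(b4,rmD)}, keep {ball_in(b1,rmA), robot_in(rmD)}, require {carry(b4,left), robot_in(rmD)}
    → {ball_in(b1,rmA), carry(b4,left), robot_in(rmD)}
  through step 1 (go(rmA,rmD)): drop {robot_in(rmD)}, keep {ball_in(b1,rmA), carry(b4,left)}, require {robot_in(rmA)}
    → {ball_in(b1,rmA), carry(b4,left), robot_in(rmA)}

== RESULT ==
["ball_in(b1,rmA)", "carry(b4,left)", "robot_in(rmA)"]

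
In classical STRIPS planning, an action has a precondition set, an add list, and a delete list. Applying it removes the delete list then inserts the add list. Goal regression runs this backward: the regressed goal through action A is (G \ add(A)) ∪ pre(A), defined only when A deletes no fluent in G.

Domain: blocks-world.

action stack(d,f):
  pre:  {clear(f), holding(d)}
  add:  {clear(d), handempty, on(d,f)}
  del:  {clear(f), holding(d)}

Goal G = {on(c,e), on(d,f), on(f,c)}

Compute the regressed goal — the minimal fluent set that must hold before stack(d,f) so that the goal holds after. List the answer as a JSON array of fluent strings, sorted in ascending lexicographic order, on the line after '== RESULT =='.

Compute (G \ add) ∪ pre:
  G ∩ del = {}  (empty — regression defined)
  G \ add = {on(c,e), on(d,f), on(f,c)} \ {clear(d), handempty, on(d,f)} = {on(c,e), on(f,c)}
  ∪ pre   = {on(c,e), on(f,c)} ∪ {clear(f), holding(d)}
          = {clear(f), holding(d), on(c,e), on(f,c)}

== RESULT ==
["clear(f)", "holding(d)", "on(c,e)", "on(f,c)"]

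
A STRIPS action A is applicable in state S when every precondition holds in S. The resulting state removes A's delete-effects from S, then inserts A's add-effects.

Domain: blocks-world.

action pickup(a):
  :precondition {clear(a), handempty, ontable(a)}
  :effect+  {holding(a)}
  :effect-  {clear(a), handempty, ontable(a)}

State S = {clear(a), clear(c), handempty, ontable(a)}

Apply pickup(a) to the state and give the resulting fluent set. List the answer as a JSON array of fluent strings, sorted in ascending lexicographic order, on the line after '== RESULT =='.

Progress:
  pre ⊆ S: {clear(a), handempty, ontable(a)} ⊆ S  — applicable
  S \ del = {clear(c)}
  ∪ add   = {clear(c), holding(a)}

== RESULT ==
["clear(c)", "holding(a)"]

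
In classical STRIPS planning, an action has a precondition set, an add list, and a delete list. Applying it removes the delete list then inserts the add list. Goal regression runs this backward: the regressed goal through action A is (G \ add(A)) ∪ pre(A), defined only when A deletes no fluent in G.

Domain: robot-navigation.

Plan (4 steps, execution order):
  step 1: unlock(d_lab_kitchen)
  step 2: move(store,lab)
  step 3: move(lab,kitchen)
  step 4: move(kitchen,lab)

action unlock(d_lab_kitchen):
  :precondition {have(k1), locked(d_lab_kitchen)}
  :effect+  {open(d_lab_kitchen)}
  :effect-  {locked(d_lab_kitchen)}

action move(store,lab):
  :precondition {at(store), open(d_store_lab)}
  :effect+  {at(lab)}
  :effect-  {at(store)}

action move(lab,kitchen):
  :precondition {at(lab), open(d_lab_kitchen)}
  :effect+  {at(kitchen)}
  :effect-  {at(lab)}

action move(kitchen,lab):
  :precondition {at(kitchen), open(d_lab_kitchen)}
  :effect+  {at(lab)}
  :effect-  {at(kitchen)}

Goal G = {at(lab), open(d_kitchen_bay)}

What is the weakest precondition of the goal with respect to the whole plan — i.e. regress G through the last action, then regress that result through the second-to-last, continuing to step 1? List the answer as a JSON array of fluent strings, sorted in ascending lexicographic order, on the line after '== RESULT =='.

Regress step by step:
  through step 4 (move(kitchen,lab)): drop {at(lab)}, keep {open(d_kitchen_bay)}, require {at(kitchen), open(d_lab_kitchen)}
    → {at(kitchen), open(d_kitchen_bay), open(d_lab_kitchen)}
  through step 3 (move(lab,kitchen)): drop {at(kitchen)}, keep {open(d_kitchen_bay), open(d_lab_kitchen)}, require {at(lab), open(d_lab_kitchen)}
    → {at(lab), open(d_kitchen_bay), open(d_lab_kitchen)}
  through step 2 (move(store,lab)): drop {at(lab)}, keep {open(d_kitchen_bay), open(d_lab_kitchen)}, require {at(store), open(d_store_lab)}
    → {at(store), open(d_kitchen_bay), open(d_lab_kitchen), open(d_store_lab)}
  through step 1 (unlock(d_lab_kitchen)): drop {open(d_lab_kitchen)}, keep {at(store), open(d_kitchen_bay), open(d_store_lab)}, require {have(k1), locked(d_lab_kitchen)}
    → {at(store), have(k1), locked(d_lab_kitchen), open(d_kitchen_bay), open(d_store_lab)}

== RESULT ==
["at(store)", "have(k1)", "locked(d_lab_kitchen)", "open(d_kitchen_bay)", "open(d_store_lab)"]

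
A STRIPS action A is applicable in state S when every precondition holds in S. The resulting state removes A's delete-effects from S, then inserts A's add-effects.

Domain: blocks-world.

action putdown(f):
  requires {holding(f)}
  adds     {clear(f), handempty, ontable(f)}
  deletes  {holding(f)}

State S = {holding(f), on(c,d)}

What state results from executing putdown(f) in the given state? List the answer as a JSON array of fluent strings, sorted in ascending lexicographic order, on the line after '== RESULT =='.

Progress:
  pre ⊆ S: {holding(f)} ⊆ S  — applicable
  S \ del = {on(c,d)}
  ∪ add   = {clear(f), handempty, on(c,d), ontable(f)}

== RESULT ==
["clear(f)", "handempty", "on(c,d)", "ontable(f)"]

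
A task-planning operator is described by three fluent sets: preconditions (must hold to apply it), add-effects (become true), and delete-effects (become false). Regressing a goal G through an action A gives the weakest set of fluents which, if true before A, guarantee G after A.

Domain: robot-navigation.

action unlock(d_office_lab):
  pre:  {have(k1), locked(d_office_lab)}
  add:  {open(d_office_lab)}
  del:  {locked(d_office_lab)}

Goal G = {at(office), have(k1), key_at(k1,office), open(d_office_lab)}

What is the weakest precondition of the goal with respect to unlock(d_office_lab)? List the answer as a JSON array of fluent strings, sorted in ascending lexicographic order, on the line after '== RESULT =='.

Compute (G \ add) ∪ pre:
  G ∩ del = {}  (empty — regression defined)
  G \ add = {at(office), have(k1), key_at(k1,office), open(d_office_lab)} \ {open(d_office_lab)} = {at(office), have(k1), key_at(k1,office)}
  ∪ pre   = {at(office), have(k1), key_at(k1,office)} ∪ {have(k1), locked(d_office_lab)}
          = {at(office), have(k1), key_at(k1,office), locked(d_office_lab)}

== RESULT ==
["at(office)", "have(k1)", "key_at(k1,office)", "locked(d_office_lab)"]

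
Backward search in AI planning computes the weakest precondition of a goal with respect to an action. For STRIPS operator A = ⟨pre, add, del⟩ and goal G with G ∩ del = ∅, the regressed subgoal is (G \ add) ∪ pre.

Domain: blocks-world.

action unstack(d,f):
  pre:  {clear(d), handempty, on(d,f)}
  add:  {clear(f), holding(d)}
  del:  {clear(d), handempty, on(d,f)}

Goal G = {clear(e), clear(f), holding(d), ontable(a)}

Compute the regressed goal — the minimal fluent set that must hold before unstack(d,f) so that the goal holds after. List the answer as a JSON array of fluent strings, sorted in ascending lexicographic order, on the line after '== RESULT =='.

Compute (G \ add) ∪ pre:
  G ∩ del = {}  (empty — regression defined)
  G \ add = {clear(e), clear(f), holding(d), ontable(a)} \ {clear(f), holding(d)} = {clear(e), ontable(a)}
  ∪ pre   = {clear(e), ontable(a)} ∪ {clear(d), handempty, on(d,f)}
          = {clear(d), clear(e), handempty, on(d,f), ontable(a)}

== RESULT ==
["clear(d)", "clear(e)", "handempty", "on(d,f)", "ontable(a)"]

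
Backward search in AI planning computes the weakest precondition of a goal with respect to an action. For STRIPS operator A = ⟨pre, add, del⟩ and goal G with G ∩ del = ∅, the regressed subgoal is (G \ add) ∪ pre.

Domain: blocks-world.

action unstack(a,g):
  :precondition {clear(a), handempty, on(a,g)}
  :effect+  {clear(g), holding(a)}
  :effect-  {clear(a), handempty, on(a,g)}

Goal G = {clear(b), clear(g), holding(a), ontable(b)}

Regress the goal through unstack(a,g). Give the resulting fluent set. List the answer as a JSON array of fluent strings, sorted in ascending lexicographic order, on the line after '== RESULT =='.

Compute (G \ add) ∪ pre:
  G ∩ del = {}  (empty — regression defined)
  G \ add = {clear(b), clear(g), holding(a), ontable(b)} \ {clear(g), holding(a)} = {clear(b), ontable(b)}
  ∪ pre   = {clear(b), ontable(b)} ∪ {clear(a), handempty, on(a,g)}
          = {clear(a), clear(b), handempty, on(a,g), ontable(b)}

== RESULT ==
["clear(a)", "clear(b)", "handempty", "on(a,g)", "ontable(b)"]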